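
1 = 1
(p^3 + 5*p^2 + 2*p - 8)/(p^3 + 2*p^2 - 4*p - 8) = (p^2 + 3*p - 4)/(p^2 - 4)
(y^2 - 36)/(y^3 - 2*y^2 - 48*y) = (y - 6)/(y*(y - 8))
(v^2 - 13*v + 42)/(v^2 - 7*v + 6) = (v - 7)/(v - 1)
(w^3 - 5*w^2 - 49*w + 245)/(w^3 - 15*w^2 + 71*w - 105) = (w + 7)/(w - 3)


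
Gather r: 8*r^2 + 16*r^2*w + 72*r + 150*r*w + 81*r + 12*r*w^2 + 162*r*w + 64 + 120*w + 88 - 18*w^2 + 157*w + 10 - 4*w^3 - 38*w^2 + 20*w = r^2*(16*w + 8) + r*(12*w^2 + 312*w + 153) - 4*w^3 - 56*w^2 + 297*w + 162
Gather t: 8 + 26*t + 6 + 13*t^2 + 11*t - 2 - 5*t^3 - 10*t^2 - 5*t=-5*t^3 + 3*t^2 + 32*t + 12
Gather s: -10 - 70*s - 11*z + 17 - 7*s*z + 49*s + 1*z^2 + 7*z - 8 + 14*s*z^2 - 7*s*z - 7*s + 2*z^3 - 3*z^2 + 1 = s*(14*z^2 - 14*z - 28) + 2*z^3 - 2*z^2 - 4*z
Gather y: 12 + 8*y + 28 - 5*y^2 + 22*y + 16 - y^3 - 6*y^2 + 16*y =-y^3 - 11*y^2 + 46*y + 56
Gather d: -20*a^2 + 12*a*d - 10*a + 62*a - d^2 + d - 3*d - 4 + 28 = -20*a^2 + 52*a - d^2 + d*(12*a - 2) + 24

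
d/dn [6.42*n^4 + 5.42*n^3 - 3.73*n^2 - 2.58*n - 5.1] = 25.68*n^3 + 16.26*n^2 - 7.46*n - 2.58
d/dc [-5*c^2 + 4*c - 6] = 4 - 10*c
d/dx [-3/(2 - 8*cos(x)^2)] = 12*sin(x)*cos(x)/(4*cos(x)^2 - 1)^2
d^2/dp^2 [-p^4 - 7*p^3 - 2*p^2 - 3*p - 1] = -12*p^2 - 42*p - 4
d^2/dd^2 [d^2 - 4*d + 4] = 2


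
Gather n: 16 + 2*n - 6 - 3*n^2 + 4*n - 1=-3*n^2 + 6*n + 9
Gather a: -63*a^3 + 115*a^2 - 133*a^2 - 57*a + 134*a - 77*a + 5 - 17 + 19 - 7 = -63*a^3 - 18*a^2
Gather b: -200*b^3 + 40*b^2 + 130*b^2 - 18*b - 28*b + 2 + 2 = -200*b^3 + 170*b^2 - 46*b + 4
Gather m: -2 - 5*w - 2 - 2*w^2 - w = -2*w^2 - 6*w - 4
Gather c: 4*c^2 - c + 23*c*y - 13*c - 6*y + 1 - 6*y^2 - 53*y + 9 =4*c^2 + c*(23*y - 14) - 6*y^2 - 59*y + 10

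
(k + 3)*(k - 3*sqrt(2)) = k^2 - 3*sqrt(2)*k + 3*k - 9*sqrt(2)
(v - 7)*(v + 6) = v^2 - v - 42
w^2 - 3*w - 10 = (w - 5)*(w + 2)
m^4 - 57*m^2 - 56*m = m*(m - 8)*(m + 1)*(m + 7)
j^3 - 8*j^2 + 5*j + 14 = (j - 7)*(j - 2)*(j + 1)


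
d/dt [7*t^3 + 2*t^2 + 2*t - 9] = 21*t^2 + 4*t + 2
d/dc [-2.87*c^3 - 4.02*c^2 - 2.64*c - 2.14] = -8.61*c^2 - 8.04*c - 2.64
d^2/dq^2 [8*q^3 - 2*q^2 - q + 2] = 48*q - 4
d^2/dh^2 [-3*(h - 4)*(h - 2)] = -6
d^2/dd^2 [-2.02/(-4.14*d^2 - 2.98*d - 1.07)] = (-69.243984*d^2 - 49.842288*d + 2.02*(8.28*d + 2.98)*(16.56*d + 5.96) - 17.896392)/(4.14*d^2 + 2.98*d + 1.07)^3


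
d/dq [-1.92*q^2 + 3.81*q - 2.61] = 3.81 - 3.84*q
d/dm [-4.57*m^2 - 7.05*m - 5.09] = -9.14*m - 7.05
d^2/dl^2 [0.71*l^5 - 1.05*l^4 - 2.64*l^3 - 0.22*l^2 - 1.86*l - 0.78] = 14.2*l^3 - 12.6*l^2 - 15.84*l - 0.44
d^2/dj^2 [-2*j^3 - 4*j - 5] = -12*j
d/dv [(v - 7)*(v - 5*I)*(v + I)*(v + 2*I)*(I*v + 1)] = 5*I*v^4 + v^3*(12 - 28*I) + v^2*(-63 + 33*I) + v*(6 - 154*I) - 21 + 10*I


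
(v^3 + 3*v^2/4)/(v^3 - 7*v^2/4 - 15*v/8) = 2*v/(2*v - 5)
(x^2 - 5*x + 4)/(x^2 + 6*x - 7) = (x - 4)/(x + 7)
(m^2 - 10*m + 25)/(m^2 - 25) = (m - 5)/(m + 5)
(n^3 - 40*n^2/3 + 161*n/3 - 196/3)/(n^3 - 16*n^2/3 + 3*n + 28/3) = (n - 7)/(n + 1)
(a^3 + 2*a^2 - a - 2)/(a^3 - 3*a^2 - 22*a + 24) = (a^2 + 3*a + 2)/(a^2 - 2*a - 24)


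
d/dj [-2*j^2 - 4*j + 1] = -4*j - 4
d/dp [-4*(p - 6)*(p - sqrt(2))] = -8*p + 4*sqrt(2) + 24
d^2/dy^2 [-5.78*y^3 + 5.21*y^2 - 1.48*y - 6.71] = 10.42 - 34.68*y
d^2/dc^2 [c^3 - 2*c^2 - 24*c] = 6*c - 4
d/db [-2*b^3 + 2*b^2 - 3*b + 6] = -6*b^2 + 4*b - 3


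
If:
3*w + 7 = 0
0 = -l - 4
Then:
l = -4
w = -7/3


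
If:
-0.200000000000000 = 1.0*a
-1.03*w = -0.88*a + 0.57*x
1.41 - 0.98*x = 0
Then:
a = -0.20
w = -0.97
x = 1.44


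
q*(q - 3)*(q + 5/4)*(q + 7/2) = q^4 + 7*q^3/4 - 79*q^2/8 - 105*q/8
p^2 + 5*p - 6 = (p - 1)*(p + 6)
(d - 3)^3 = d^3 - 9*d^2 + 27*d - 27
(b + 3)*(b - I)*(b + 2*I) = b^3 + 3*b^2 + I*b^2 + 2*b + 3*I*b + 6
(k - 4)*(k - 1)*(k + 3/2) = k^3 - 7*k^2/2 - 7*k/2 + 6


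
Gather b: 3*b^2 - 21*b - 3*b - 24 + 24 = 3*b^2 - 24*b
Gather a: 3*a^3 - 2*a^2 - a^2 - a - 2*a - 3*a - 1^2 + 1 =3*a^3 - 3*a^2 - 6*a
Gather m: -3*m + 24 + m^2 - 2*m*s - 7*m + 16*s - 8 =m^2 + m*(-2*s - 10) + 16*s + 16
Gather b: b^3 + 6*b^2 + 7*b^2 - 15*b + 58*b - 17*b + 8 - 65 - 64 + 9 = b^3 + 13*b^2 + 26*b - 112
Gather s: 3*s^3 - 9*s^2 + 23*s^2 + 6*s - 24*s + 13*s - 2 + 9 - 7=3*s^3 + 14*s^2 - 5*s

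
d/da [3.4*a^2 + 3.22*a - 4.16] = 6.8*a + 3.22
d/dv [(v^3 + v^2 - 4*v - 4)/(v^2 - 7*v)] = (v^4 - 14*v^3 - 3*v^2 + 8*v - 28)/(v^2*(v^2 - 14*v + 49))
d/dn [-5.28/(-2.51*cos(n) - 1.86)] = 13.2528*sin(n)/(2.51*cos(n) + 1.86)^2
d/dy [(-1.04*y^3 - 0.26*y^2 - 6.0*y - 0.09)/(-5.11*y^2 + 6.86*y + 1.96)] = (5.3144*y^4 - 14.2688*y^3 - 38.5588*y^2 - 1.939*y - 11.1426)/(26.1121*y^4 - 70.1092*y^3 + 27.0284*y^2 + 26.8912*y + 3.8416)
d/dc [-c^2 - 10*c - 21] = -2*c - 10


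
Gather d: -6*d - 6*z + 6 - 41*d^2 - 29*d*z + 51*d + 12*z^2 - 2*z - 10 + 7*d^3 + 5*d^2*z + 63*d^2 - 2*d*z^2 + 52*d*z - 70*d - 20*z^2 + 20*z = 7*d^3 + d^2*(5*z + 22) + d*(-2*z^2 + 23*z - 25) - 8*z^2 + 12*z - 4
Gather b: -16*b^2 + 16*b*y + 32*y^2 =-16*b^2 + 16*b*y + 32*y^2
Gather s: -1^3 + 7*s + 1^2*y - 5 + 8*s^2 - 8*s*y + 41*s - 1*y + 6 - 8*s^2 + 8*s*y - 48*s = 0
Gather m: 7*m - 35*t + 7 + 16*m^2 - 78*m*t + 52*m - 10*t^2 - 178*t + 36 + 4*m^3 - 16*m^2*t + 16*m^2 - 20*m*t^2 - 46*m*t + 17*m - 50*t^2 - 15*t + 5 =4*m^3 + m^2*(32 - 16*t) + m*(-20*t^2 - 124*t + 76) - 60*t^2 - 228*t + 48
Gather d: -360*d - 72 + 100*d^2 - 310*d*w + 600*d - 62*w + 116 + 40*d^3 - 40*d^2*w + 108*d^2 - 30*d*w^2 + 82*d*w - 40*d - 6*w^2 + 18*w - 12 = 40*d^3 + d^2*(208 - 40*w) + d*(-30*w^2 - 228*w + 200) - 6*w^2 - 44*w + 32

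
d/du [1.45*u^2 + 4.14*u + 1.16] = 2.9*u + 4.14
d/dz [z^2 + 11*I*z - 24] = 2*z + 11*I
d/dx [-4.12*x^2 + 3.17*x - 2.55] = 3.17 - 8.24*x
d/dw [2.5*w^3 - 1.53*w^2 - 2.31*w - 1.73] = 7.5*w^2 - 3.06*w - 2.31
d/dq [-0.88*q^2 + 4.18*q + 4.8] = 4.18 - 1.76*q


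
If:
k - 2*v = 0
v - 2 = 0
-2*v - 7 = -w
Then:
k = 4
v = 2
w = 11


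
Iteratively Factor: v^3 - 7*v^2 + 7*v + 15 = (v - 3)*(v^2 - 4*v - 5) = (v - 5)*(v - 3)*(v + 1)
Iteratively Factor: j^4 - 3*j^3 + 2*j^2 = (j - 1)*(j^3 - 2*j^2) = j*(j - 1)*(j^2 - 2*j) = j*(j - 2)*(j - 1)*(j)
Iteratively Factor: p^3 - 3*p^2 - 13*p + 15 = (p - 1)*(p^2 - 2*p - 15) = (p - 1)*(p + 3)*(p - 5)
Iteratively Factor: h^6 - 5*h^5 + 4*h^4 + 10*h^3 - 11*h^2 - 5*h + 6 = (h + 1)*(h^5 - 6*h^4 + 10*h^3 - 11*h + 6) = (h - 2)*(h + 1)*(h^4 - 4*h^3 + 2*h^2 + 4*h - 3) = (h - 3)*(h - 2)*(h + 1)*(h^3 - h^2 - h + 1) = (h - 3)*(h - 2)*(h + 1)^2*(h^2 - 2*h + 1) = (h - 3)*(h - 2)*(h - 1)*(h + 1)^2*(h - 1)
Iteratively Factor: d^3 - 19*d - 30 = (d + 2)*(d^2 - 2*d - 15) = (d - 5)*(d + 2)*(d + 3)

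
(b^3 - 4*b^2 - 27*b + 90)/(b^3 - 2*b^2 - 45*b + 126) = (b + 5)/(b + 7)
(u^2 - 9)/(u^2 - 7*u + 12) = (u + 3)/(u - 4)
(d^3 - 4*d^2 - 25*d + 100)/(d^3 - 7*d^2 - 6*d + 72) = (d^2 - 25)/(d^2 - 3*d - 18)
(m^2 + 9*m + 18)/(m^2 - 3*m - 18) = (m + 6)/(m - 6)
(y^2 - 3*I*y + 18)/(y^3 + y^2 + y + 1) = (y^2 - 3*I*y + 18)/(y^3 + y^2 + y + 1)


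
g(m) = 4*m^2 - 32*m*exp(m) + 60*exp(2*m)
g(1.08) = 423.17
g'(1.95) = 5280.39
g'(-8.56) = -68.43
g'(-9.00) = -71.97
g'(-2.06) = -10.21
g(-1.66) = 23.29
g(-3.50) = 52.44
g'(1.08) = 853.18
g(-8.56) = 293.15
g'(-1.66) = -4.93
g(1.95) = 2540.77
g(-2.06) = 26.35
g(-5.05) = 103.05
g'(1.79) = 3784.41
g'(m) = -32*m*exp(m) + 8*m + 120*exp(2*m) - 32*exp(m)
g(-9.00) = 324.04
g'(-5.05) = -39.56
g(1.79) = 1822.15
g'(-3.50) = -25.47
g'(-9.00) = -71.97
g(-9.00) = 324.04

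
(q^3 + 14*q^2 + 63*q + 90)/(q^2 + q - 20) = (q^2 + 9*q + 18)/(q - 4)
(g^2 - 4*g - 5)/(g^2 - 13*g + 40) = (g + 1)/(g - 8)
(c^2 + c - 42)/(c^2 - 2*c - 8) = (-c^2 - c + 42)/(-c^2 + 2*c + 8)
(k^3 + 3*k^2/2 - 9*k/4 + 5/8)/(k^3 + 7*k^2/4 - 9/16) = 2*(4*k^2 + 8*k - 5)/(8*k^2 + 18*k + 9)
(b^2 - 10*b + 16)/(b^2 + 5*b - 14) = (b - 8)/(b + 7)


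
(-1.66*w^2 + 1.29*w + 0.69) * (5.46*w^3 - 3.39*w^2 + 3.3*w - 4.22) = -9.0636*w^5 + 12.6708*w^4 - 6.0837*w^3 + 8.9231*w^2 - 3.1668*w - 2.9118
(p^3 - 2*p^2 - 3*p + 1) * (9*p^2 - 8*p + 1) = 9*p^5 - 26*p^4 - 10*p^3 + 31*p^2 - 11*p + 1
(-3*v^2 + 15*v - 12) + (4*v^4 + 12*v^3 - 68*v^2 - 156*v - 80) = 4*v^4 + 12*v^3 - 71*v^2 - 141*v - 92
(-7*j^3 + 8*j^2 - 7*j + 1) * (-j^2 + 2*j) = 7*j^5 - 22*j^4 + 23*j^3 - 15*j^2 + 2*j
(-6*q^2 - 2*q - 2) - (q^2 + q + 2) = -7*q^2 - 3*q - 4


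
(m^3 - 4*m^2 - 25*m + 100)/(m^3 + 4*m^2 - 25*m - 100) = (m - 4)/(m + 4)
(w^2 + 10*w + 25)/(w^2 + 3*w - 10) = (w + 5)/(w - 2)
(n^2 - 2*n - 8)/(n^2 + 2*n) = (n - 4)/n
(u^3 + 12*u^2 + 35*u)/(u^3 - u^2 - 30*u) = (u + 7)/(u - 6)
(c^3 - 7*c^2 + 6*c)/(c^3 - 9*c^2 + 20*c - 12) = c/(c - 2)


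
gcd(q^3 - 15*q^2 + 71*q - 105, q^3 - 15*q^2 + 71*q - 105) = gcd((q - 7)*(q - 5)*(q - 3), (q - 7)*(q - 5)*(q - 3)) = q^3 - 15*q^2 + 71*q - 105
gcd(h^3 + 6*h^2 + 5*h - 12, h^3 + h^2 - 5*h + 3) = h^2 + 2*h - 3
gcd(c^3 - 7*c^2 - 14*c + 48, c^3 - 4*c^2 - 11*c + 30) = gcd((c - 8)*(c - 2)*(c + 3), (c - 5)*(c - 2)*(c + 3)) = c^2 + c - 6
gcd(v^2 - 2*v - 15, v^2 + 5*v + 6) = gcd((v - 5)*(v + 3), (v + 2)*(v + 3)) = v + 3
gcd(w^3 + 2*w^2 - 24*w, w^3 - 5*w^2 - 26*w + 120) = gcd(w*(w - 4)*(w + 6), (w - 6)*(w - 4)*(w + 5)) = w - 4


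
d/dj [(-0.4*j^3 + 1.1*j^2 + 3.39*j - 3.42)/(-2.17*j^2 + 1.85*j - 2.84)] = (0.868*j^4 - 1.48*j^3 + 12.7993*j^2 - 21.0908*j - 3.3006)/(4.7089*j^4 - 8.029*j^3 + 15.7481*j^2 - 10.508*j + 8.0656)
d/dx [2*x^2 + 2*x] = 4*x + 2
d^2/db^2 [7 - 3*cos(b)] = 3*cos(b)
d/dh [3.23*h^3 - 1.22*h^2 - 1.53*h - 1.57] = 9.69*h^2 - 2.44*h - 1.53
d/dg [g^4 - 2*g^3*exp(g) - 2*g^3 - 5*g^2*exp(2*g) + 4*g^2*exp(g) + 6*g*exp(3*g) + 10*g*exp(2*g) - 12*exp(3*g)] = -2*g^3*exp(g) + 4*g^3 - 10*g^2*exp(2*g) - 2*g^2*exp(g) - 6*g^2 + 18*g*exp(3*g) + 10*g*exp(2*g) + 8*g*exp(g) - 30*exp(3*g) + 10*exp(2*g)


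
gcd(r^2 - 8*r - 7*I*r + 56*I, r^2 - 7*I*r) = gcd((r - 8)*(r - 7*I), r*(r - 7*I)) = r - 7*I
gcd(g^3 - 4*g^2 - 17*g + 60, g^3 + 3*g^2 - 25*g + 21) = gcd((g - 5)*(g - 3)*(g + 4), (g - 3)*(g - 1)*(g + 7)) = g - 3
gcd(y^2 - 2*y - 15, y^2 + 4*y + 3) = y + 3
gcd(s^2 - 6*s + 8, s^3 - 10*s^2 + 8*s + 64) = s - 4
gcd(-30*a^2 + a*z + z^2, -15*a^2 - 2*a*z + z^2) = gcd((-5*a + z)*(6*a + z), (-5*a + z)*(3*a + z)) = -5*a + z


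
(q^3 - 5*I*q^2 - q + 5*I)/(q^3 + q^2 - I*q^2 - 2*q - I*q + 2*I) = (q^2 + q*(1 - 5*I) - 5*I)/(q^2 + q*(2 - I) - 2*I)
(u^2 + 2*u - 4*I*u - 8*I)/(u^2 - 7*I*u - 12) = (u + 2)/(u - 3*I)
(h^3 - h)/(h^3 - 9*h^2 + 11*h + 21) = h*(h - 1)/(h^2 - 10*h + 21)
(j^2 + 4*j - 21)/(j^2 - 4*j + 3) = (j + 7)/(j - 1)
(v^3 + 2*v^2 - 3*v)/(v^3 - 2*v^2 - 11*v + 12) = v/(v - 4)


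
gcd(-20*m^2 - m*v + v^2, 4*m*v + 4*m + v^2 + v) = 4*m + v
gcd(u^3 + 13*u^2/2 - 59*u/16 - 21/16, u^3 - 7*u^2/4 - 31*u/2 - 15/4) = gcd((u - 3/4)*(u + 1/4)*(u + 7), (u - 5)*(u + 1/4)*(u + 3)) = u + 1/4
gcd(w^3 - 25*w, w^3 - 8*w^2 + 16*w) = w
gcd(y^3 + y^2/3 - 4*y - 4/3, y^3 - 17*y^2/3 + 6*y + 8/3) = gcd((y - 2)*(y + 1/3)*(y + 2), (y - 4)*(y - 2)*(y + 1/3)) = y^2 - 5*y/3 - 2/3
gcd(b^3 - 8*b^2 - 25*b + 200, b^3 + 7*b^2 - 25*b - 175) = b^2 - 25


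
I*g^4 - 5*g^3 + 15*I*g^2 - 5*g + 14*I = (g - 2*I)*(g + I)*(g + 7*I)*(I*g + 1)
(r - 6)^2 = r^2 - 12*r + 36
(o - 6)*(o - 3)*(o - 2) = o^3 - 11*o^2 + 36*o - 36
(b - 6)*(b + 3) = b^2 - 3*b - 18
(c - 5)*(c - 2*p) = c^2 - 2*c*p - 5*c + 10*p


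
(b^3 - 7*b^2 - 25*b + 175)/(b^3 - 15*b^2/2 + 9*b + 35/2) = 2*(b^2 - 2*b - 35)/(2*b^2 - 5*b - 7)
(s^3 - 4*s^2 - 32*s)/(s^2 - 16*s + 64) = s*(s + 4)/(s - 8)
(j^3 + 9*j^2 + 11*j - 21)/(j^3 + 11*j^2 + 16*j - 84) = (j^2 + 2*j - 3)/(j^2 + 4*j - 12)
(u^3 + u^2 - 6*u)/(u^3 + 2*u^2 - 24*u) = (u^2 + u - 6)/(u^2 + 2*u - 24)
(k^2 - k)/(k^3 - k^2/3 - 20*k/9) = 9*(1 - k)/(-9*k^2 + 3*k + 20)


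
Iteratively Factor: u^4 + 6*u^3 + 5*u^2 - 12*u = (u - 1)*(u^3 + 7*u^2 + 12*u) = (u - 1)*(u + 4)*(u^2 + 3*u) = (u - 1)*(u + 3)*(u + 4)*(u)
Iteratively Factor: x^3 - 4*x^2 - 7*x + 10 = (x - 5)*(x^2 + x - 2) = (x - 5)*(x - 1)*(x + 2)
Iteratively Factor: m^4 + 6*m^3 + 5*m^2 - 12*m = (m + 4)*(m^3 + 2*m^2 - 3*m) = m*(m + 4)*(m^2 + 2*m - 3) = m*(m + 3)*(m + 4)*(m - 1)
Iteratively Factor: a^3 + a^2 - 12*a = (a - 3)*(a^2 + 4*a) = (a - 3)*(a + 4)*(a)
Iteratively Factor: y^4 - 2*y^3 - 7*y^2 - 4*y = (y - 4)*(y^3 + 2*y^2 + y) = (y - 4)*(y + 1)*(y^2 + y) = (y - 4)*(y + 1)^2*(y)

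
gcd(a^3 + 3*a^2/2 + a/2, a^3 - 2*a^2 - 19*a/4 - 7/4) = a^2 + 3*a/2 + 1/2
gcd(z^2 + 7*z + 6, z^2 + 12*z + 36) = z + 6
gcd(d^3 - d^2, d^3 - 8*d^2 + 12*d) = d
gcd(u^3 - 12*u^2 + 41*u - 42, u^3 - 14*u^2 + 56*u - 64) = u - 2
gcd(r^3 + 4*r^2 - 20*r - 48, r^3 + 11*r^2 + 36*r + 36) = r^2 + 8*r + 12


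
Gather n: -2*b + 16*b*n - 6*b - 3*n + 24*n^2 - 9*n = -8*b + 24*n^2 + n*(16*b - 12)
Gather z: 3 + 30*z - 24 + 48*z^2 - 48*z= 48*z^2 - 18*z - 21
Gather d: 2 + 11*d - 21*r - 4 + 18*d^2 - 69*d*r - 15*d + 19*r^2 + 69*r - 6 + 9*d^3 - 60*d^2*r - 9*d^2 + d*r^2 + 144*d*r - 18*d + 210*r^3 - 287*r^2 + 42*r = 9*d^3 + d^2*(9 - 60*r) + d*(r^2 + 75*r - 22) + 210*r^3 - 268*r^2 + 90*r - 8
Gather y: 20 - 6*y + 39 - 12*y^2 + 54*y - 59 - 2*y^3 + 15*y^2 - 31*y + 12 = -2*y^3 + 3*y^2 + 17*y + 12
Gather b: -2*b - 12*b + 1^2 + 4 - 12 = -14*b - 7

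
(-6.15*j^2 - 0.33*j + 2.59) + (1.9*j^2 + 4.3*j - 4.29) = -4.25*j^2 + 3.97*j - 1.7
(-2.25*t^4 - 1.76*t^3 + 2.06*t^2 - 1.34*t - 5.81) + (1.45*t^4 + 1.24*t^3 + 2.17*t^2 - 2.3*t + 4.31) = -0.8*t^4 - 0.52*t^3 + 4.23*t^2 - 3.64*t - 1.5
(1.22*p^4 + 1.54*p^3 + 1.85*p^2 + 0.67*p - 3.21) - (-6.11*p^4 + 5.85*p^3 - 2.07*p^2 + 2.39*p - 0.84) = 7.33*p^4 - 4.31*p^3 + 3.92*p^2 - 1.72*p - 2.37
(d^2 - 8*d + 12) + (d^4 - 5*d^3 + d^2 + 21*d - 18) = d^4 - 5*d^3 + 2*d^2 + 13*d - 6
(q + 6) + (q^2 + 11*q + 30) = q^2 + 12*q + 36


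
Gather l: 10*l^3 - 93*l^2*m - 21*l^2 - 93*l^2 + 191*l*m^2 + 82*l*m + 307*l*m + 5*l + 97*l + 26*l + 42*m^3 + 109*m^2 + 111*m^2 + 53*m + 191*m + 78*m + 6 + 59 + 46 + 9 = 10*l^3 + l^2*(-93*m - 114) + l*(191*m^2 + 389*m + 128) + 42*m^3 + 220*m^2 + 322*m + 120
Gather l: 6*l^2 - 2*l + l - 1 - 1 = 6*l^2 - l - 2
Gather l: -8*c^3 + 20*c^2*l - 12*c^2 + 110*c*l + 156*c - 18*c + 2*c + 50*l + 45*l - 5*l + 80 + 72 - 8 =-8*c^3 - 12*c^2 + 140*c + l*(20*c^2 + 110*c + 90) + 144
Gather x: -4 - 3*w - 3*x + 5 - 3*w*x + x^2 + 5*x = -3*w + x^2 + x*(2 - 3*w) + 1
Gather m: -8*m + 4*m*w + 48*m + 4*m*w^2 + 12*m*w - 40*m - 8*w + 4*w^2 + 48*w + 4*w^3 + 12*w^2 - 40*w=m*(4*w^2 + 16*w) + 4*w^3 + 16*w^2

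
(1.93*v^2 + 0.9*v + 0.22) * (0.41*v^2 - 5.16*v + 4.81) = 0.7913*v^4 - 9.5898*v^3 + 4.7295*v^2 + 3.1938*v + 1.0582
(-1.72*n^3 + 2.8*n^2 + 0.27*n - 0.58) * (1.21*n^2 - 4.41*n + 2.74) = -2.0812*n^5 + 10.9732*n^4 - 16.7341*n^3 + 5.7795*n^2 + 3.2976*n - 1.5892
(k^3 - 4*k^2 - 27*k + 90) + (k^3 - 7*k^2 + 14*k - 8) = 2*k^3 - 11*k^2 - 13*k + 82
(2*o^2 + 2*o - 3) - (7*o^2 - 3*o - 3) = -5*o^2 + 5*o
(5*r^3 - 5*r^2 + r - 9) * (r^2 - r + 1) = 5*r^5 - 10*r^4 + 11*r^3 - 15*r^2 + 10*r - 9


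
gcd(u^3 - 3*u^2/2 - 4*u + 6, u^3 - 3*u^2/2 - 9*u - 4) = u + 2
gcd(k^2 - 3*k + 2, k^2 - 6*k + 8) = k - 2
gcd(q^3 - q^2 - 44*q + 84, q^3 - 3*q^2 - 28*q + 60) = q^2 - 8*q + 12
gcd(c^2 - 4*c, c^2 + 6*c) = c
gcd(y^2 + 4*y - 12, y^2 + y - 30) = y + 6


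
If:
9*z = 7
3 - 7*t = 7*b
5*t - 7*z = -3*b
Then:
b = -104/63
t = 131/63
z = 7/9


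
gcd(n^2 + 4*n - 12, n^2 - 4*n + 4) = n - 2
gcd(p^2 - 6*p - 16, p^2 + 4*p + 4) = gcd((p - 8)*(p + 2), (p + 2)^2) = p + 2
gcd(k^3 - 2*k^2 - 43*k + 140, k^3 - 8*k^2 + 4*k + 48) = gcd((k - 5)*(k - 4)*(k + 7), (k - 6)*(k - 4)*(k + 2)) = k - 4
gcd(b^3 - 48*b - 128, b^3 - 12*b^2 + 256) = b^2 - 4*b - 32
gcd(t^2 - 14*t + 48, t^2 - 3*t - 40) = t - 8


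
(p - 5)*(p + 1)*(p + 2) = p^3 - 2*p^2 - 13*p - 10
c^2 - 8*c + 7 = (c - 7)*(c - 1)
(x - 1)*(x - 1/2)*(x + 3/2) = x^3 - 7*x/4 + 3/4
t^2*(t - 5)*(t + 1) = t^4 - 4*t^3 - 5*t^2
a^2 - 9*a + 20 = (a - 5)*(a - 4)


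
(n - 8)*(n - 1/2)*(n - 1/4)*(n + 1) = n^4 - 31*n^3/4 - 21*n^2/8 + 41*n/8 - 1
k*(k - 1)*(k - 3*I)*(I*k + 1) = I*k^4 + 4*k^3 - I*k^3 - 4*k^2 - 3*I*k^2 + 3*I*k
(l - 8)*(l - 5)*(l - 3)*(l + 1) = l^4 - 15*l^3 + 63*l^2 - 41*l - 120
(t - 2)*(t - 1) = t^2 - 3*t + 2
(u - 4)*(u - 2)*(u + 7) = u^3 + u^2 - 34*u + 56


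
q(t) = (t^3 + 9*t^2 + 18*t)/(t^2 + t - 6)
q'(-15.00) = 0.94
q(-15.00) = -7.94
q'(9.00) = 0.67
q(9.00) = 19.29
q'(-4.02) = 0.56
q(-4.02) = 1.32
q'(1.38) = -40.62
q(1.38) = -16.43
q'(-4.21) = 0.59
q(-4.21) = 1.21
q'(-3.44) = 0.46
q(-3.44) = 1.62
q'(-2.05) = 0.02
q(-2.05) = 2.00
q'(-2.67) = 0.27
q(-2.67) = 1.90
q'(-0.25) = -2.16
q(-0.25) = 0.64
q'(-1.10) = -0.66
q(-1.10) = 1.74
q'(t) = (-2*t - 1)*(t^3 + 9*t^2 + 18*t)/(t^2 + t - 6)^2 + (3*t^2 + 18*t + 18)/(t^2 + t - 6)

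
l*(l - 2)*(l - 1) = l^3 - 3*l^2 + 2*l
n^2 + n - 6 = (n - 2)*(n + 3)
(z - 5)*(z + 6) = z^2 + z - 30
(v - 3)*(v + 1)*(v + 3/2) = v^3 - v^2/2 - 6*v - 9/2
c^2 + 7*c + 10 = (c + 2)*(c + 5)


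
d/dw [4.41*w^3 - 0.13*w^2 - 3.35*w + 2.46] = 13.23*w^2 - 0.26*w - 3.35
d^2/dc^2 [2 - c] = 0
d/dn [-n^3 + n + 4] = 1 - 3*n^2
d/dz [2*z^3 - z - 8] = 6*z^2 - 1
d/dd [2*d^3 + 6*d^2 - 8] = 6*d*(d + 2)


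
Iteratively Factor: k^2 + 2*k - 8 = (k + 4)*(k - 2)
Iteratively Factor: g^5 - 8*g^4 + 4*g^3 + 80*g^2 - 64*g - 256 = (g - 4)*(g^4 - 4*g^3 - 12*g^2 + 32*g + 64) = (g - 4)^2*(g^3 - 12*g - 16) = (g - 4)^3*(g^2 + 4*g + 4) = (g - 4)^3*(g + 2)*(g + 2)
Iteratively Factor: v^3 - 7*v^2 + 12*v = (v - 3)*(v^2 - 4*v) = (v - 4)*(v - 3)*(v)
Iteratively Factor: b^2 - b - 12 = (b - 4)*(b + 3)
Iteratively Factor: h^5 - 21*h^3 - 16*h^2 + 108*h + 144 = (h - 3)*(h^4 + 3*h^3 - 12*h^2 - 52*h - 48) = (h - 3)*(h + 3)*(h^3 - 12*h - 16) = (h - 4)*(h - 3)*(h + 3)*(h^2 + 4*h + 4) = (h - 4)*(h - 3)*(h + 2)*(h + 3)*(h + 2)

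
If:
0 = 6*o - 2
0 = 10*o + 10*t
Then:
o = 1/3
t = -1/3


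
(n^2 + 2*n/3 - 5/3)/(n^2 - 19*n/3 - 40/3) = (n - 1)/(n - 8)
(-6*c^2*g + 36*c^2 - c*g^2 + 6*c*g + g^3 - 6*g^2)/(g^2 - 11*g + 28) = (-6*c^2*g + 36*c^2 - c*g^2 + 6*c*g + g^3 - 6*g^2)/(g^2 - 11*g + 28)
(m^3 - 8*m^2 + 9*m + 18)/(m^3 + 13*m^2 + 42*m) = (m^3 - 8*m^2 + 9*m + 18)/(m*(m^2 + 13*m + 42))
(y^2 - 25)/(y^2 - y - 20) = (y + 5)/(y + 4)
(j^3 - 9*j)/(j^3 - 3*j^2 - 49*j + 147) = j*(j + 3)/(j^2 - 49)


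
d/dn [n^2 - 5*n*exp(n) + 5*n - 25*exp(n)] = -5*n*exp(n) + 2*n - 30*exp(n) + 5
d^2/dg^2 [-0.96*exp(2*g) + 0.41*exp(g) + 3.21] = (0.41 - 3.84*exp(g))*exp(g)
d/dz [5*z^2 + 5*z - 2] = 10*z + 5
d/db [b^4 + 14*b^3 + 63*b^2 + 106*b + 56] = 4*b^3 + 42*b^2 + 126*b + 106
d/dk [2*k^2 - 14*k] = 4*k - 14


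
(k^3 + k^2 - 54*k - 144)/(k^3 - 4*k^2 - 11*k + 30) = (k^2 - 2*k - 48)/(k^2 - 7*k + 10)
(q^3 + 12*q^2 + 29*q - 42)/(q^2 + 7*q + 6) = (q^2 + 6*q - 7)/(q + 1)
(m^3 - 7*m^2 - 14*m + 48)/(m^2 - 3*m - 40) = (m^2 + m - 6)/(m + 5)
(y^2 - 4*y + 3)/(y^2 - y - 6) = (y - 1)/(y + 2)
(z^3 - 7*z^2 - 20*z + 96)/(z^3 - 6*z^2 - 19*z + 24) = (z^2 + z - 12)/(z^2 + 2*z - 3)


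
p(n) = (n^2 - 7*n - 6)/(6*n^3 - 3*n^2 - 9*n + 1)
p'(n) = (2*n - 7)/(6*n^3 - 3*n^2 - 9*n + 1) + (-18*n^2 + 6*n + 9)*(n^2 - 7*n - 6)/(6*n^3 - 3*n^2 - 9*n + 1)^2 = (-6*n^4 + 84*n^3 + 78*n^2 - 34*n - 61)/(36*n^6 - 36*n^5 - 99*n^4 + 66*n^3 + 75*n^2 - 18*n + 1)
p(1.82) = -1.42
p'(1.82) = 4.89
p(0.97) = 2.33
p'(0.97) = 1.97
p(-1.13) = -2.42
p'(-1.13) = -31.06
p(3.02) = -0.16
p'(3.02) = 0.19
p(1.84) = -1.33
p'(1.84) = 4.38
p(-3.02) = -0.15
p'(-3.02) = -0.08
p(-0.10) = -2.84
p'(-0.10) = -16.38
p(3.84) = -0.07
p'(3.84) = 0.06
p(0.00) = -6.00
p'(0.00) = -61.00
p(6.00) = -0.01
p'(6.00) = 0.01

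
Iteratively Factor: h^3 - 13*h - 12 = (h + 3)*(h^2 - 3*h - 4) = (h + 1)*(h + 3)*(h - 4)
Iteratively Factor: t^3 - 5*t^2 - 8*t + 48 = (t - 4)*(t^2 - t - 12) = (t - 4)*(t + 3)*(t - 4)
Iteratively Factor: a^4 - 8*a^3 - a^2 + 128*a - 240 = (a - 5)*(a^3 - 3*a^2 - 16*a + 48) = (a - 5)*(a - 3)*(a^2 - 16) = (a - 5)*(a - 3)*(a + 4)*(a - 4)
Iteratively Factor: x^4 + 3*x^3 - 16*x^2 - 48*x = (x + 4)*(x^3 - x^2 - 12*x) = (x + 3)*(x + 4)*(x^2 - 4*x) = x*(x + 3)*(x + 4)*(x - 4)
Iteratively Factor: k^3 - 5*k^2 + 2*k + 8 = (k - 2)*(k^2 - 3*k - 4) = (k - 4)*(k - 2)*(k + 1)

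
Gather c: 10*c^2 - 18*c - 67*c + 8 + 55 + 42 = 10*c^2 - 85*c + 105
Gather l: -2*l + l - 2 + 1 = -l - 1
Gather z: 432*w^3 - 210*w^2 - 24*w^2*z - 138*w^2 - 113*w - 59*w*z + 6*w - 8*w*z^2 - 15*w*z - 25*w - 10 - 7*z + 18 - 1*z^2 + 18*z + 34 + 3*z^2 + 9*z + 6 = 432*w^3 - 348*w^2 - 132*w + z^2*(2 - 8*w) + z*(-24*w^2 - 74*w + 20) + 48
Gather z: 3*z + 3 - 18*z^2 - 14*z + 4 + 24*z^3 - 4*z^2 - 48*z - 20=24*z^3 - 22*z^2 - 59*z - 13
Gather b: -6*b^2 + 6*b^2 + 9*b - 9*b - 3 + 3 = 0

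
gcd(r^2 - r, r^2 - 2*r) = r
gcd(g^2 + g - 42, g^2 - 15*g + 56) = 1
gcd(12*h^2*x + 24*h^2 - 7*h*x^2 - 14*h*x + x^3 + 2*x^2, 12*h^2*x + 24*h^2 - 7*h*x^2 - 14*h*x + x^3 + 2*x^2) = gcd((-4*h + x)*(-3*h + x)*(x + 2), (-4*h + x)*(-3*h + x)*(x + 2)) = 12*h^2*x + 24*h^2 - 7*h*x^2 - 14*h*x + x^3 + 2*x^2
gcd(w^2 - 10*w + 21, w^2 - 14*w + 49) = w - 7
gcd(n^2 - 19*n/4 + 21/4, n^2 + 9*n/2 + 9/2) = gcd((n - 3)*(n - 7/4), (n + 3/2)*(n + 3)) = 1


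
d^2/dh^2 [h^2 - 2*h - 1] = 2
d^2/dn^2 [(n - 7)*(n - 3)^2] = 6*n - 26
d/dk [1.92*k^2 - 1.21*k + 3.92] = 3.84*k - 1.21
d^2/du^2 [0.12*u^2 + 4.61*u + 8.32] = 0.240000000000000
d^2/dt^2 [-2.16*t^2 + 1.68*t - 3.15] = -4.32000000000000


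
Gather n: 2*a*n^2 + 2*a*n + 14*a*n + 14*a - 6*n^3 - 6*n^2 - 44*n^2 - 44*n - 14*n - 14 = 14*a - 6*n^3 + n^2*(2*a - 50) + n*(16*a - 58) - 14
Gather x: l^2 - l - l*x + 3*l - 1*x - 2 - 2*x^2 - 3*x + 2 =l^2 + 2*l - 2*x^2 + x*(-l - 4)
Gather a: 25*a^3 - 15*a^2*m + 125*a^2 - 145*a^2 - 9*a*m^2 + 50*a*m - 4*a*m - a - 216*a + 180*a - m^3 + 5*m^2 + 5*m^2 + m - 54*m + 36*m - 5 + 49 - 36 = 25*a^3 + a^2*(-15*m - 20) + a*(-9*m^2 + 46*m - 37) - m^3 + 10*m^2 - 17*m + 8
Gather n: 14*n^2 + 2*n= 14*n^2 + 2*n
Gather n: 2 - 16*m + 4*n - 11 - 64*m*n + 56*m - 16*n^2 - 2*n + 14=40*m - 16*n^2 + n*(2 - 64*m) + 5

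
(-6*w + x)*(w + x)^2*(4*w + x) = -24*w^4 - 50*w^3*x - 27*w^2*x^2 + x^4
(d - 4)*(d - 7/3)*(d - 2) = d^3 - 25*d^2/3 + 22*d - 56/3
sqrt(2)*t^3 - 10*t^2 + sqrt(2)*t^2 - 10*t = t*(t - 5*sqrt(2))*(sqrt(2)*t + sqrt(2))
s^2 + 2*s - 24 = (s - 4)*(s + 6)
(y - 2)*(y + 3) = y^2 + y - 6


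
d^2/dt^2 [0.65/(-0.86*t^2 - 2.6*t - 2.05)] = (0.96148*t^2 + 2.9068*t - 0.65*(1.72*t + 2.6)*(3.44*t + 5.2) + 2.2919)/(0.86*t^2 + 2.6*t + 2.05)^3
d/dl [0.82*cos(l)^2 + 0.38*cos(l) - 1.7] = -(1.64*cos(l) + 0.38)*sin(l)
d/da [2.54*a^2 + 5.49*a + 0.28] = 5.08*a + 5.49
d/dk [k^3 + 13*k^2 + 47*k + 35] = 3*k^2 + 26*k + 47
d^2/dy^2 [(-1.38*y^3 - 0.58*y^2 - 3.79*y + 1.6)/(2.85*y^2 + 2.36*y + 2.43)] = (1.4210854715202e-14*y^5 - 1.4210854715202e-14*y^4 - 50.024106*y^3 + 54.592596*y^2 + 173.162898*y + 32.28122)/(23.149125*y^6 + 57.5073*y^5 + 106.833105*y^4 + 111.209336*y^3 + 91.089279*y^2 + 41.806692*y + 14.348907)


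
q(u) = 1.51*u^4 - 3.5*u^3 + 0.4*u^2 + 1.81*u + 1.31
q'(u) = 6.04*u^3 - 10.5*u^2 + 0.8*u + 1.81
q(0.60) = 1.98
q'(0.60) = -0.19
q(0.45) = 1.95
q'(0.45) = 0.59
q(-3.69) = 455.88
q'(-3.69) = -447.58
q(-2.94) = 201.20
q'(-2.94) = -244.79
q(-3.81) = 511.98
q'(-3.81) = -487.71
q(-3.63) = 429.61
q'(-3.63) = -428.36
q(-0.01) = 1.29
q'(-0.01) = 1.80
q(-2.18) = 69.63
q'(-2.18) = -112.41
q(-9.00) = 12476.03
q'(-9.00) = -5259.05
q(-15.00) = 88320.41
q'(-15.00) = -22757.69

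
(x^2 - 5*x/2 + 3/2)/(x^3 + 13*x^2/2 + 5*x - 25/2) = (2*x - 3)/(2*x^2 + 15*x + 25)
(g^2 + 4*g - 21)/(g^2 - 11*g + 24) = (g + 7)/(g - 8)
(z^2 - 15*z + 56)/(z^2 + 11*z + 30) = (z^2 - 15*z + 56)/(z^2 + 11*z + 30)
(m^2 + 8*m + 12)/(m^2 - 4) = (m + 6)/(m - 2)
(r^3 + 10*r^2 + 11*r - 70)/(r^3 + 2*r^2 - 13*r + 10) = (r + 7)/(r - 1)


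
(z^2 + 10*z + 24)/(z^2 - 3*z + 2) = (z^2 + 10*z + 24)/(z^2 - 3*z + 2)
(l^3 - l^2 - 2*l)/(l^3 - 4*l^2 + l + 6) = l/(l - 3)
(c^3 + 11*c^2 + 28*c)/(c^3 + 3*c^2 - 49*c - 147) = c*(c + 4)/(c^2 - 4*c - 21)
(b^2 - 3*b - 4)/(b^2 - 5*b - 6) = (b - 4)/(b - 6)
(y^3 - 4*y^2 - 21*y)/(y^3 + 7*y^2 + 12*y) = (y - 7)/(y + 4)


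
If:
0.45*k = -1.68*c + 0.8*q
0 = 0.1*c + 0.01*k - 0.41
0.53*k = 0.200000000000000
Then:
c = 4.06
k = 0.38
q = 8.74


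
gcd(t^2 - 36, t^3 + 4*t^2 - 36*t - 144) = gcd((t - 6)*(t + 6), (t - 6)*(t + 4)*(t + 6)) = t^2 - 36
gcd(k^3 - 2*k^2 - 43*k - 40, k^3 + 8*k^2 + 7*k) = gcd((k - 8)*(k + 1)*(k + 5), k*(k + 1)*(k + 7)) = k + 1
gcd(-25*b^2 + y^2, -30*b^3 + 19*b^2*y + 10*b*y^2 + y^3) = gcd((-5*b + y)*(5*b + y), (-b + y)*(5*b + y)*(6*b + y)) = 5*b + y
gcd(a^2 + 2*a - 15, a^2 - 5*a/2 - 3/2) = a - 3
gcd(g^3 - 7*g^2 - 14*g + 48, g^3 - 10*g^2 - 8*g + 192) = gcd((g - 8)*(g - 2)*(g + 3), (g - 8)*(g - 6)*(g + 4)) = g - 8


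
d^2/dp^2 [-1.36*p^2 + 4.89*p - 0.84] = -2.72000000000000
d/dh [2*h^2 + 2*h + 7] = 4*h + 2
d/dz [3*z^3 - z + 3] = 9*z^2 - 1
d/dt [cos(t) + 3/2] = -sin(t)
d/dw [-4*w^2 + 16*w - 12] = 16 - 8*w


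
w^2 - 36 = (w - 6)*(w + 6)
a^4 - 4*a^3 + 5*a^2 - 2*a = a*(a - 2)*(a - 1)^2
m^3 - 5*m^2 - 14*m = m*(m - 7)*(m + 2)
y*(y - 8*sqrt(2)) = y^2 - 8*sqrt(2)*y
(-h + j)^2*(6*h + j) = 6*h^3 - 11*h^2*j + 4*h*j^2 + j^3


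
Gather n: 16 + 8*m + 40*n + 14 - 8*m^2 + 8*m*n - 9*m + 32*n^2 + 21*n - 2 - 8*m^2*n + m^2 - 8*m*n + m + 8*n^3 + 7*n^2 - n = -7*m^2 + 8*n^3 + 39*n^2 + n*(60 - 8*m^2) + 28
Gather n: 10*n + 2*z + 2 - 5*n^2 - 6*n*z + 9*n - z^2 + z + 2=-5*n^2 + n*(19 - 6*z) - z^2 + 3*z + 4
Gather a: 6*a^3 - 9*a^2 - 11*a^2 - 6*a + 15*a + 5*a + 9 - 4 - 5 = 6*a^3 - 20*a^2 + 14*a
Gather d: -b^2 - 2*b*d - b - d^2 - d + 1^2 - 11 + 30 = -b^2 - b - d^2 + d*(-2*b - 1) + 20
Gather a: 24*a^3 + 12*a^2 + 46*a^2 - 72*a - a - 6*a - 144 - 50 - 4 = 24*a^3 + 58*a^2 - 79*a - 198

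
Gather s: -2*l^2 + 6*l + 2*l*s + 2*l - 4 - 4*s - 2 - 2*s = -2*l^2 + 8*l + s*(2*l - 6) - 6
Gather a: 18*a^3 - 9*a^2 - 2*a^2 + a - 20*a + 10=18*a^3 - 11*a^2 - 19*a + 10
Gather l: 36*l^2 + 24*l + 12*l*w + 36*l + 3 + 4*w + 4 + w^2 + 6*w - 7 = 36*l^2 + l*(12*w + 60) + w^2 + 10*w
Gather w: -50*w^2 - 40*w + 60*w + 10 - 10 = -50*w^2 + 20*w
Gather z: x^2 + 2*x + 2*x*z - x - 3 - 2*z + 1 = x^2 + x + z*(2*x - 2) - 2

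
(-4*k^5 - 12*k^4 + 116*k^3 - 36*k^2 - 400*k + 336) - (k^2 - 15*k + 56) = -4*k^5 - 12*k^4 + 116*k^3 - 37*k^2 - 385*k + 280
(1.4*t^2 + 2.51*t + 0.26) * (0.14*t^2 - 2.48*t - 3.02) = 0.196*t^4 - 3.1206*t^3 - 10.4164*t^2 - 8.225*t - 0.7852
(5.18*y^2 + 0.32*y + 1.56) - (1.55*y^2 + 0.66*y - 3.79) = 3.63*y^2 - 0.34*y + 5.35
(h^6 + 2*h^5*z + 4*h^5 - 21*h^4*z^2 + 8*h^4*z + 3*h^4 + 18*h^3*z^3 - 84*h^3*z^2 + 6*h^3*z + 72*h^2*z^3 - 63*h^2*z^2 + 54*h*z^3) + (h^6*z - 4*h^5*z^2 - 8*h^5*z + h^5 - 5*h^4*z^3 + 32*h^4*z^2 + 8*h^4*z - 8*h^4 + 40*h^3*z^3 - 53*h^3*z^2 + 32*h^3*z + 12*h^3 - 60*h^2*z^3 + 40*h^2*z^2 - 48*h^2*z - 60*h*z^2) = h^6*z + h^6 - 4*h^5*z^2 - 6*h^5*z + 5*h^5 - 5*h^4*z^3 + 11*h^4*z^2 + 16*h^4*z - 5*h^4 + 58*h^3*z^3 - 137*h^3*z^2 + 38*h^3*z + 12*h^3 + 12*h^2*z^3 - 23*h^2*z^2 - 48*h^2*z + 54*h*z^3 - 60*h*z^2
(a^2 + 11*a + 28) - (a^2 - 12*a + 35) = 23*a - 7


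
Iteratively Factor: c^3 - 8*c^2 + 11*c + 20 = (c - 4)*(c^2 - 4*c - 5) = (c - 5)*(c - 4)*(c + 1)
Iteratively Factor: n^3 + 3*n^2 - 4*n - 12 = (n + 3)*(n^2 - 4) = (n + 2)*(n + 3)*(n - 2)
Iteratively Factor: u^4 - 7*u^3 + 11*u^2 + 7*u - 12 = (u + 1)*(u^3 - 8*u^2 + 19*u - 12) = (u - 1)*(u + 1)*(u^2 - 7*u + 12) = (u - 3)*(u - 1)*(u + 1)*(u - 4)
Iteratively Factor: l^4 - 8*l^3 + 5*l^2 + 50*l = (l - 5)*(l^3 - 3*l^2 - 10*l) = (l - 5)^2*(l^2 + 2*l) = l*(l - 5)^2*(l + 2)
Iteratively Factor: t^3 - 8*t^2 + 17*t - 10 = (t - 1)*(t^2 - 7*t + 10) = (t - 5)*(t - 1)*(t - 2)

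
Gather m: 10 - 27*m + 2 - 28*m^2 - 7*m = -28*m^2 - 34*m + 12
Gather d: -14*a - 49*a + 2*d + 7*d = -63*a + 9*d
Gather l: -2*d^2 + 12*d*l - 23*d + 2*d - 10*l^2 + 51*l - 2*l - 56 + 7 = -2*d^2 - 21*d - 10*l^2 + l*(12*d + 49) - 49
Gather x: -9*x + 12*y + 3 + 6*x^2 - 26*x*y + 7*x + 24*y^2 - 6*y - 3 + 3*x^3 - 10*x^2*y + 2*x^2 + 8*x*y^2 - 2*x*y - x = 3*x^3 + x^2*(8 - 10*y) + x*(8*y^2 - 28*y - 3) + 24*y^2 + 6*y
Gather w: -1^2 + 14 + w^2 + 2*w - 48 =w^2 + 2*w - 35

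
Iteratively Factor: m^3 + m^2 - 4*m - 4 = (m + 1)*(m^2 - 4) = (m + 1)*(m + 2)*(m - 2)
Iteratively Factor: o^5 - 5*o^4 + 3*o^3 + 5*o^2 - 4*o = (o - 4)*(o^4 - o^3 - o^2 + o) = (o - 4)*(o + 1)*(o^3 - 2*o^2 + o) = o*(o - 4)*(o + 1)*(o^2 - 2*o + 1) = o*(o - 4)*(o - 1)*(o + 1)*(o - 1)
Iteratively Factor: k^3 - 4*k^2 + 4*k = (k - 2)*(k^2 - 2*k) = (k - 2)^2*(k)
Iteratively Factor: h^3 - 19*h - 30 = (h + 2)*(h^2 - 2*h - 15) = (h - 5)*(h + 2)*(h + 3)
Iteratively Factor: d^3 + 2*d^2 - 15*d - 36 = (d + 3)*(d^2 - d - 12) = (d - 4)*(d + 3)*(d + 3)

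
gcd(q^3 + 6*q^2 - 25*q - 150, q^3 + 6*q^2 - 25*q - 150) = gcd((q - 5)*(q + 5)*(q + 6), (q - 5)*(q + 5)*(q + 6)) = q^3 + 6*q^2 - 25*q - 150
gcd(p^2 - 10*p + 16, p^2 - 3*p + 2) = p - 2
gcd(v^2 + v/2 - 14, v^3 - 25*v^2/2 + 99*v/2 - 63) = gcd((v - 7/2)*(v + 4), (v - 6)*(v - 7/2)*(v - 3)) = v - 7/2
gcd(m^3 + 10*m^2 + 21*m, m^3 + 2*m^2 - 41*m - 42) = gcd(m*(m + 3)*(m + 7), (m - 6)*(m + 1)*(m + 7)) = m + 7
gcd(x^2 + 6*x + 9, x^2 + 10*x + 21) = x + 3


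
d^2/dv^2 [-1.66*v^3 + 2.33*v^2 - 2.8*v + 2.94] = 4.66 - 9.96*v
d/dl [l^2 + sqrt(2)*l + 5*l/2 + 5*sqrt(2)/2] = 2*l + sqrt(2) + 5/2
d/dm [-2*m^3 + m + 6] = 1 - 6*m^2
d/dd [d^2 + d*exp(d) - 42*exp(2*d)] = d*exp(d) + 2*d - 84*exp(2*d) + exp(d)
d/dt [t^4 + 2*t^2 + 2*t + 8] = 4*t^3 + 4*t + 2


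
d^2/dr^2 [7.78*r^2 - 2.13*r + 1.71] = 15.5600000000000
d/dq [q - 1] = 1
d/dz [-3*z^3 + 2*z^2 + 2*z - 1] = -9*z^2 + 4*z + 2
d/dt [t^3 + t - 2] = 3*t^2 + 1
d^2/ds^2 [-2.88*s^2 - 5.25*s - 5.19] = -5.76000000000000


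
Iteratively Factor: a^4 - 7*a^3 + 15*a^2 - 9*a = (a)*(a^3 - 7*a^2 + 15*a - 9) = a*(a - 3)*(a^2 - 4*a + 3) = a*(a - 3)*(a - 1)*(a - 3)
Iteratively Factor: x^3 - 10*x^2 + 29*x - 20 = (x - 1)*(x^2 - 9*x + 20) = (x - 4)*(x - 1)*(x - 5)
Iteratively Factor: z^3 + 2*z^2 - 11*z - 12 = (z + 1)*(z^2 + z - 12) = (z - 3)*(z + 1)*(z + 4)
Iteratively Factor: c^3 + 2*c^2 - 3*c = (c)*(c^2 + 2*c - 3) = c*(c + 3)*(c - 1)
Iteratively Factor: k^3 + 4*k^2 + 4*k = (k)*(k^2 + 4*k + 4) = k*(k + 2)*(k + 2)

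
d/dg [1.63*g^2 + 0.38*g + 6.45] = 3.26*g + 0.38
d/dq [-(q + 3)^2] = -2*q - 6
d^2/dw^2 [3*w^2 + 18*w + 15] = 6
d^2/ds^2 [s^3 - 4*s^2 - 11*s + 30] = 6*s - 8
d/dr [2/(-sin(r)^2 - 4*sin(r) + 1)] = 4*(sin(r) + 2)*cos(r)/(4*sin(r) - cos(r)^2)^2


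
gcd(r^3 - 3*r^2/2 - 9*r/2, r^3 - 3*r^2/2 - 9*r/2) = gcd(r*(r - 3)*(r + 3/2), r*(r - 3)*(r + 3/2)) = r^3 - 3*r^2/2 - 9*r/2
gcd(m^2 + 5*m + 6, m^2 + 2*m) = m + 2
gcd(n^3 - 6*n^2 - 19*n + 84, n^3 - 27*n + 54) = n - 3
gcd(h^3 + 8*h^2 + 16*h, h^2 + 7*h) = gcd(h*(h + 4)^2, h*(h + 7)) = h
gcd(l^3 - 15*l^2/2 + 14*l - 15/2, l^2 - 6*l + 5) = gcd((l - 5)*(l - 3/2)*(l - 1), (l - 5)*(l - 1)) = l^2 - 6*l + 5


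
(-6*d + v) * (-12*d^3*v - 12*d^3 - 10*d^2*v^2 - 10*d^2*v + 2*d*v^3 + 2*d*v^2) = 72*d^4*v + 72*d^4 + 48*d^3*v^2 + 48*d^3*v - 22*d^2*v^3 - 22*d^2*v^2 + 2*d*v^4 + 2*d*v^3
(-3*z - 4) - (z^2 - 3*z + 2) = -z^2 - 6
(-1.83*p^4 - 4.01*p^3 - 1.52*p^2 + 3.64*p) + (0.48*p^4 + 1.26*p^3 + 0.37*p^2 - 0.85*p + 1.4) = -1.35*p^4 - 2.75*p^3 - 1.15*p^2 + 2.79*p + 1.4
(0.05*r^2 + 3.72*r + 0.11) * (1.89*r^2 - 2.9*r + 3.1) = 0.0945*r^4 + 6.8858*r^3 - 10.4251*r^2 + 11.213*r + 0.341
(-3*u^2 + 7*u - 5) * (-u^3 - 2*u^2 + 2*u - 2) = 3*u^5 - u^4 - 15*u^3 + 30*u^2 - 24*u + 10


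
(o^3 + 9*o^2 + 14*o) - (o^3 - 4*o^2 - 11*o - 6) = 13*o^2 + 25*o + 6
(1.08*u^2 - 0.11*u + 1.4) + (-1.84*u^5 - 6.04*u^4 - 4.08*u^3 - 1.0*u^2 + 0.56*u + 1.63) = -1.84*u^5 - 6.04*u^4 - 4.08*u^3 + 0.0800000000000001*u^2 + 0.45*u + 3.03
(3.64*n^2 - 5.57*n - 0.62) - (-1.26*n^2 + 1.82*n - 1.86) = 4.9*n^2 - 7.39*n + 1.24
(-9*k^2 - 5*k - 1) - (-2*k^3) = 2*k^3 - 9*k^2 - 5*k - 1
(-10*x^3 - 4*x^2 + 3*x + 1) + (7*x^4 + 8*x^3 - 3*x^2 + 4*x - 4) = 7*x^4 - 2*x^3 - 7*x^2 + 7*x - 3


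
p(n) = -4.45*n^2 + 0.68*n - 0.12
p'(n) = 0.68 - 8.9*n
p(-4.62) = -98.24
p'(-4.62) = 41.80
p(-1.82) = -16.10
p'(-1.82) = 16.88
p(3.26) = -45.20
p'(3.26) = -28.33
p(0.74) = -2.05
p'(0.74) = -5.91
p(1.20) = -5.71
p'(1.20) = -10.00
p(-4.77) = -104.61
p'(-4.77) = 43.13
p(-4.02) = -74.77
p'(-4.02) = 36.46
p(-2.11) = -21.37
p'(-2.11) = 19.46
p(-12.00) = -649.08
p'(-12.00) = 107.48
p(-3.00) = -42.21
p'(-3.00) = 27.38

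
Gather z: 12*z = 12*z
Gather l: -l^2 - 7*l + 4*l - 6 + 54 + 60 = -l^2 - 3*l + 108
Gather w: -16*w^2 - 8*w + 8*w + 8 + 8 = 16 - 16*w^2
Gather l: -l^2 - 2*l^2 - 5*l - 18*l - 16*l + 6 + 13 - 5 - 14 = -3*l^2 - 39*l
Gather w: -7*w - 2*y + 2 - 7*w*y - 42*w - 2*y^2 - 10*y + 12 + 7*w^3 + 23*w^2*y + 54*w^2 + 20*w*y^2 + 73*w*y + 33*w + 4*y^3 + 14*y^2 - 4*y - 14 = 7*w^3 + w^2*(23*y + 54) + w*(20*y^2 + 66*y - 16) + 4*y^3 + 12*y^2 - 16*y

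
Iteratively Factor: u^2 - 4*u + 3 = (u - 1)*(u - 3)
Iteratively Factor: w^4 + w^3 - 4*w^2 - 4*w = (w - 2)*(w^3 + 3*w^2 + 2*w) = (w - 2)*(w + 2)*(w^2 + w) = w*(w - 2)*(w + 2)*(w + 1)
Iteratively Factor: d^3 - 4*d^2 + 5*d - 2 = (d - 2)*(d^2 - 2*d + 1) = (d - 2)*(d - 1)*(d - 1)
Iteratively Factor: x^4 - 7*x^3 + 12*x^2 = (x)*(x^3 - 7*x^2 + 12*x) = x*(x - 3)*(x^2 - 4*x) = x^2*(x - 3)*(x - 4)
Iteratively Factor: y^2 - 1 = (y + 1)*(y - 1)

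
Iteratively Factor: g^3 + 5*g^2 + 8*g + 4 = (g + 2)*(g^2 + 3*g + 2) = (g + 1)*(g + 2)*(g + 2)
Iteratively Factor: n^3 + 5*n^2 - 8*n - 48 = (n + 4)*(n^2 + n - 12) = (n + 4)^2*(n - 3)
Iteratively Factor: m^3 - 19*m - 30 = (m - 5)*(m^2 + 5*m + 6) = (m - 5)*(m + 3)*(m + 2)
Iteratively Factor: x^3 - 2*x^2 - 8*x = (x + 2)*(x^2 - 4*x) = x*(x + 2)*(x - 4)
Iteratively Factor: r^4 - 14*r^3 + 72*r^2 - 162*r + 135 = (r - 3)*(r^3 - 11*r^2 + 39*r - 45) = (r - 5)*(r - 3)*(r^2 - 6*r + 9) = (r - 5)*(r - 3)^2*(r - 3)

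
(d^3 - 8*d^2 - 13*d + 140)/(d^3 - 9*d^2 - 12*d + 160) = (d - 7)/(d - 8)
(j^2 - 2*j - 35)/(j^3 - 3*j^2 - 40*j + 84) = (j + 5)/(j^2 + 4*j - 12)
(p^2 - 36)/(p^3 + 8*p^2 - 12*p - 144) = (p - 6)/(p^2 + 2*p - 24)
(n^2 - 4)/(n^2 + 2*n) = (n - 2)/n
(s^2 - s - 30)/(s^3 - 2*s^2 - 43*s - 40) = (s - 6)/(s^2 - 7*s - 8)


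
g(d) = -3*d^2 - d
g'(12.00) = -73.00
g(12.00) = -444.00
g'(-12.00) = 71.00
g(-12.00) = -420.00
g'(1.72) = -11.32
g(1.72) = -10.60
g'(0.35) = -3.10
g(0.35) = -0.72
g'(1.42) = -9.52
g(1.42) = -7.47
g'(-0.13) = -0.22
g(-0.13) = 0.08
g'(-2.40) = 13.40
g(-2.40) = -14.88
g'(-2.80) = 15.80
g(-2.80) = -20.72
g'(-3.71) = 21.26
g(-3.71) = -37.58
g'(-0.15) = -0.10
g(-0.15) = 0.08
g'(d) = -6*d - 1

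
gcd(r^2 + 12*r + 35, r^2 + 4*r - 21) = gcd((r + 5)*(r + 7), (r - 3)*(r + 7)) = r + 7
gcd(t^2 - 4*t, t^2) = t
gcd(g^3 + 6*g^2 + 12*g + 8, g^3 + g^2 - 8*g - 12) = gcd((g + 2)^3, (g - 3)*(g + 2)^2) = g^2 + 4*g + 4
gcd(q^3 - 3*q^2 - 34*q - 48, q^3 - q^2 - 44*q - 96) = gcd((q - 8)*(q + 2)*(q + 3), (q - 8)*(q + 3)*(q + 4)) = q^2 - 5*q - 24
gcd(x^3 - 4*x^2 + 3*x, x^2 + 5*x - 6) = x - 1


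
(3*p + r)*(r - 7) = 3*p*r - 21*p + r^2 - 7*r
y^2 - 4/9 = (y - 2/3)*(y + 2/3)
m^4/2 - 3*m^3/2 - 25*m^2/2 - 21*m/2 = m*(m/2 + 1/2)*(m - 7)*(m + 3)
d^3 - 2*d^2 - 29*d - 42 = (d - 7)*(d + 2)*(d + 3)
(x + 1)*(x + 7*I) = x^2 + x + 7*I*x + 7*I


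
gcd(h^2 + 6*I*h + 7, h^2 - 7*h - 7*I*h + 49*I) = 1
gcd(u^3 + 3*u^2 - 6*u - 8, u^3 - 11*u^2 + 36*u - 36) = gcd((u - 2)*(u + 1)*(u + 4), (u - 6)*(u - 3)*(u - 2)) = u - 2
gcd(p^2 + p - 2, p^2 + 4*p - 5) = p - 1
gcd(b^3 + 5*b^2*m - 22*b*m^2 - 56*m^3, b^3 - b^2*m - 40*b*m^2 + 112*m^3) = b^2 + 3*b*m - 28*m^2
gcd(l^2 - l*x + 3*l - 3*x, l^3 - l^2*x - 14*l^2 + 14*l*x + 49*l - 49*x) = -l + x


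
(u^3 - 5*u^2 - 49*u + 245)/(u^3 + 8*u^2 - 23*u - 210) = (u - 7)/(u + 6)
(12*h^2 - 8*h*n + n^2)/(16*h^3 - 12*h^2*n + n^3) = (6*h - n)/(8*h^2 - 2*h*n - n^2)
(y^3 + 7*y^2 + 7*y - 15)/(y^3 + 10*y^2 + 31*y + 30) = (y - 1)/(y + 2)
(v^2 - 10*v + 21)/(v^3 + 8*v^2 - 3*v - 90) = (v - 7)/(v^2 + 11*v + 30)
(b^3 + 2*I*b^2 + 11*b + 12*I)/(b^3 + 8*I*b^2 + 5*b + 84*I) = (b + I)/(b + 7*I)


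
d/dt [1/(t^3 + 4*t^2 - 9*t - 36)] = (-3*t^2 - 8*t + 9)/(t^3 + 4*t^2 - 9*t - 36)^2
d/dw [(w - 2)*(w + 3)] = 2*w + 1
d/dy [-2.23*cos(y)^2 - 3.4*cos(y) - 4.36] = (4.46*cos(y) + 3.4)*sin(y)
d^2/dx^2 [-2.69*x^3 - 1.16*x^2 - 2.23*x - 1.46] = -16.14*x - 2.32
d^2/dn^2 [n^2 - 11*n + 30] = 2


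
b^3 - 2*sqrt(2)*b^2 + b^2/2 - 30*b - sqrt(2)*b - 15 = (b + 1/2)*(b - 5*sqrt(2))*(b + 3*sqrt(2))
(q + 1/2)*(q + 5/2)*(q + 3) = q^3 + 6*q^2 + 41*q/4 + 15/4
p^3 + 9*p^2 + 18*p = p*(p + 3)*(p + 6)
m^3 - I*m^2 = m^2*(m - I)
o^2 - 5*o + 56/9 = (o - 8/3)*(o - 7/3)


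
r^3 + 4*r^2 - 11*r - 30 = (r - 3)*(r + 2)*(r + 5)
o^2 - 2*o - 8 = (o - 4)*(o + 2)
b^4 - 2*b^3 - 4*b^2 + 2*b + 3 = (b - 3)*(b - 1)*(b + 1)^2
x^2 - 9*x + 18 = (x - 6)*(x - 3)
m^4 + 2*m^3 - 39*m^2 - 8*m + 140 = (m - 5)*(m - 2)*(m + 2)*(m + 7)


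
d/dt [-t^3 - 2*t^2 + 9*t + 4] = -3*t^2 - 4*t + 9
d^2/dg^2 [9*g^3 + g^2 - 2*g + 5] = 54*g + 2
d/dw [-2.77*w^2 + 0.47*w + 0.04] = 0.47 - 5.54*w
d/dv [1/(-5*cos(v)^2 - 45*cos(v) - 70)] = -(2*cos(v) + 9)*sin(v)/(5*(cos(v)^2 + 9*cos(v) + 14)^2)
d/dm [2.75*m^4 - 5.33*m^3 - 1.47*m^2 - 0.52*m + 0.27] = 11.0*m^3 - 15.99*m^2 - 2.94*m - 0.52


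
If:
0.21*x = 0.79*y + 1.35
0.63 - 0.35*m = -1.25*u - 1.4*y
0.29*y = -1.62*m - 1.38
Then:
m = -0.179012345679012*y - 0.851851851851852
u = -1.17012345679012*y - 0.742518518518518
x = 3.76190476190476*y + 6.42857142857143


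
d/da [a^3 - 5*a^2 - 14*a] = 3*a^2 - 10*a - 14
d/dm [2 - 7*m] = -7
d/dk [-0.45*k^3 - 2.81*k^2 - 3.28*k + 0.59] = -1.35*k^2 - 5.62*k - 3.28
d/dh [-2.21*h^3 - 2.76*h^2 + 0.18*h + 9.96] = -6.63*h^2 - 5.52*h + 0.18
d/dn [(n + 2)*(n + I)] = 2*n + 2 + I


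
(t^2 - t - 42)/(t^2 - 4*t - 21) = (t + 6)/(t + 3)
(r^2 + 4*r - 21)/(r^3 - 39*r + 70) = (r - 3)/(r^2 - 7*r + 10)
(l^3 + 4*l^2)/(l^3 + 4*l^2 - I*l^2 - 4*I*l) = l/(l - I)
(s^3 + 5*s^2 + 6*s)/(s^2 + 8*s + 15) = s*(s + 2)/(s + 5)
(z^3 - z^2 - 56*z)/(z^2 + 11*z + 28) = z*(z - 8)/(z + 4)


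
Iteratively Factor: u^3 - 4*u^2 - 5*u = (u)*(u^2 - 4*u - 5) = u*(u - 5)*(u + 1)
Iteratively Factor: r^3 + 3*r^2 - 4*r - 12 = (r + 2)*(r^2 + r - 6) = (r + 2)*(r + 3)*(r - 2)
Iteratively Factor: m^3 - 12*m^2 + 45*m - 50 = (m - 5)*(m^2 - 7*m + 10) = (m - 5)^2*(m - 2)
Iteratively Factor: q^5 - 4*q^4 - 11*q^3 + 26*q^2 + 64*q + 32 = (q - 4)*(q^4 - 11*q^2 - 18*q - 8) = (q - 4)*(q + 1)*(q^3 - q^2 - 10*q - 8) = (q - 4)*(q + 1)*(q + 2)*(q^2 - 3*q - 4) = (q - 4)^2*(q + 1)*(q + 2)*(q + 1)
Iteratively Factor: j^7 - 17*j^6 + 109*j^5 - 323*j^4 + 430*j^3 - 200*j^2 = (j)*(j^6 - 17*j^5 + 109*j^4 - 323*j^3 + 430*j^2 - 200*j) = j*(j - 1)*(j^5 - 16*j^4 + 93*j^3 - 230*j^2 + 200*j) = j*(j - 5)*(j - 1)*(j^4 - 11*j^3 + 38*j^2 - 40*j) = j*(j - 5)^2*(j - 1)*(j^3 - 6*j^2 + 8*j) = j*(j - 5)^2*(j - 4)*(j - 1)*(j^2 - 2*j) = j*(j - 5)^2*(j - 4)*(j - 2)*(j - 1)*(j)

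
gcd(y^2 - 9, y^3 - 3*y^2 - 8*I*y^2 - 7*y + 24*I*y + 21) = y - 3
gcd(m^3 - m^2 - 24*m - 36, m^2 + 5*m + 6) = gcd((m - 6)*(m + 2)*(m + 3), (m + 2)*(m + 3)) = m^2 + 5*m + 6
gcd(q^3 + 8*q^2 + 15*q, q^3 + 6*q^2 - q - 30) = q^2 + 8*q + 15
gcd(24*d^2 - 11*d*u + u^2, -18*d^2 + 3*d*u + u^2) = -3*d + u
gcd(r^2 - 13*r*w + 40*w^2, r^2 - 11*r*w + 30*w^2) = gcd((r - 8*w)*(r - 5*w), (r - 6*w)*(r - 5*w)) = r - 5*w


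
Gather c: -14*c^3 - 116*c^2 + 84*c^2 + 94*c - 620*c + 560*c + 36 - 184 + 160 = -14*c^3 - 32*c^2 + 34*c + 12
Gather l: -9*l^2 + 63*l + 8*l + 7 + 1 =-9*l^2 + 71*l + 8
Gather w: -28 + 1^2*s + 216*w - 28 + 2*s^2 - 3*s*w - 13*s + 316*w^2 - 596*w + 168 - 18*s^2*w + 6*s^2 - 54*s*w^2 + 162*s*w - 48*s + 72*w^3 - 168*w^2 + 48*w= 8*s^2 - 60*s + 72*w^3 + w^2*(148 - 54*s) + w*(-18*s^2 + 159*s - 332) + 112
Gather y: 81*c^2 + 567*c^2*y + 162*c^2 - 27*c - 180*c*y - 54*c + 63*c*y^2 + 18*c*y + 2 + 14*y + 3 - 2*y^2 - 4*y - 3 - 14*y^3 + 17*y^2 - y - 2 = 243*c^2 - 81*c - 14*y^3 + y^2*(63*c + 15) + y*(567*c^2 - 162*c + 9)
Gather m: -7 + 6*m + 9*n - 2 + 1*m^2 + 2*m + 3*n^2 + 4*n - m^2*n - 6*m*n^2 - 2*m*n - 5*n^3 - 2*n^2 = m^2*(1 - n) + m*(-6*n^2 - 2*n + 8) - 5*n^3 + n^2 + 13*n - 9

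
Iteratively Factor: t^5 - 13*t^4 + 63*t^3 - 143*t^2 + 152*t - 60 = (t - 3)*(t^4 - 10*t^3 + 33*t^2 - 44*t + 20) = (t - 3)*(t - 1)*(t^3 - 9*t^2 + 24*t - 20) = (t - 5)*(t - 3)*(t - 1)*(t^2 - 4*t + 4) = (t - 5)*(t - 3)*(t - 2)*(t - 1)*(t - 2)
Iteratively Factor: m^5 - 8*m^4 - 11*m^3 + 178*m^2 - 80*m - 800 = (m - 4)*(m^4 - 4*m^3 - 27*m^2 + 70*m + 200) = (m - 5)*(m - 4)*(m^3 + m^2 - 22*m - 40) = (m - 5)*(m - 4)*(m + 4)*(m^2 - 3*m - 10) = (m - 5)*(m - 4)*(m + 2)*(m + 4)*(m - 5)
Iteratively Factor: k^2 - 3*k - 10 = (k + 2)*(k - 5)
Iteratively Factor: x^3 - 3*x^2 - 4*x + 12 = (x + 2)*(x^2 - 5*x + 6) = (x - 3)*(x + 2)*(x - 2)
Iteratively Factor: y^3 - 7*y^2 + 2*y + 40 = (y + 2)*(y^2 - 9*y + 20) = (y - 4)*(y + 2)*(y - 5)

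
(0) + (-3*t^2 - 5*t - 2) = -3*t^2 - 5*t - 2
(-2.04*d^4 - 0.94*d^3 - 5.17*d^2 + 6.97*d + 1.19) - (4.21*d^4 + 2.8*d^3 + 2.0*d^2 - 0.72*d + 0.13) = -6.25*d^4 - 3.74*d^3 - 7.17*d^2 + 7.69*d + 1.06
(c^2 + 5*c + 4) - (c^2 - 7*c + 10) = 12*c - 6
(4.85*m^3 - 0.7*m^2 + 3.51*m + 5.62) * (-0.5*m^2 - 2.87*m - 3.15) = -2.425*m^5 - 13.5695*m^4 - 15.0235*m^3 - 10.6787*m^2 - 27.1859*m - 17.703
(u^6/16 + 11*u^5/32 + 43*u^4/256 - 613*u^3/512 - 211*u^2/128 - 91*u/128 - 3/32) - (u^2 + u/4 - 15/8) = u^6/16 + 11*u^5/32 + 43*u^4/256 - 613*u^3/512 - 339*u^2/128 - 123*u/128 + 57/32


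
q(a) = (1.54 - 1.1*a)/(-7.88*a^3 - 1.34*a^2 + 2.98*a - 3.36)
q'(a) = (1.54 - 1.1*a)*(23.64*a^2 + 2.68*a - 2.98)/(-7.88*a^3 - 1.34*a^2 + 2.98*a - 3.36)^2 - 1.1/(-7.88*a^3 - 1.34*a^2 + 2.98*a - 3.36) = (-17.336*a^3 + 34.9316*a^2 + 4.1272*a - 0.8932)/(62.0944*a^6 + 21.1184*a^5 - 45.1692*a^4 + 44.9672*a^3 + 17.8852*a^2 - 20.0256*a + 11.2896)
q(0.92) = -0.07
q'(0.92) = 0.30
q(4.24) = 0.01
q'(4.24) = -0.00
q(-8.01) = 0.00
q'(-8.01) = 0.00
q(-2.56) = 0.04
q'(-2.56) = 0.04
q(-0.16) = -0.45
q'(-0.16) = -0.04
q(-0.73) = -0.74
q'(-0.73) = 2.12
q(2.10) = 0.01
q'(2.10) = 0.00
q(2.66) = 0.01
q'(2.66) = -0.00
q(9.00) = 0.00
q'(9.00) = -0.00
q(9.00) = 0.00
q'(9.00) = -0.00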